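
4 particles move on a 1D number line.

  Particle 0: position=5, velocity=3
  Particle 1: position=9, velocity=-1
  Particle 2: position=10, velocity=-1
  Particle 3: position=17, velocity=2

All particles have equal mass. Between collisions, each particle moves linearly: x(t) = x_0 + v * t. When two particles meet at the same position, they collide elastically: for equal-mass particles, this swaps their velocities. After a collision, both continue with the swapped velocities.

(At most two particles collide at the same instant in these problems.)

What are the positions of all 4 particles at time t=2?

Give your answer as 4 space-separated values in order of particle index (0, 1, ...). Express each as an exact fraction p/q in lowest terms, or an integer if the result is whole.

Answer: 7 8 11 21

Derivation:
Collision at t=1: particles 0 and 1 swap velocities; positions: p0=8 p1=8 p2=9 p3=19; velocities now: v0=-1 v1=3 v2=-1 v3=2
Collision at t=5/4: particles 1 and 2 swap velocities; positions: p0=31/4 p1=35/4 p2=35/4 p3=39/2; velocities now: v0=-1 v1=-1 v2=3 v3=2
Advance to t=2 (no further collisions before then); velocities: v0=-1 v1=-1 v2=3 v3=2; positions = 7 8 11 21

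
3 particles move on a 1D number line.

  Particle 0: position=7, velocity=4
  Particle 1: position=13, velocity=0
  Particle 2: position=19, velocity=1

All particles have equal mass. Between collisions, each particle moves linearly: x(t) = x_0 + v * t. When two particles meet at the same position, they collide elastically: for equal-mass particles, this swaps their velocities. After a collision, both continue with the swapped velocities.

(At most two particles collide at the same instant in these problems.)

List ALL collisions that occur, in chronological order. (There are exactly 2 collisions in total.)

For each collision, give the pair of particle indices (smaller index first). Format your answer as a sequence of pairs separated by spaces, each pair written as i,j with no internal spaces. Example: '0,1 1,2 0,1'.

Answer: 0,1 1,2

Derivation:
Collision at t=3/2: particles 0 and 1 swap velocities; positions: p0=13 p1=13 p2=41/2; velocities now: v0=0 v1=4 v2=1
Collision at t=4: particles 1 and 2 swap velocities; positions: p0=13 p1=23 p2=23; velocities now: v0=0 v1=1 v2=4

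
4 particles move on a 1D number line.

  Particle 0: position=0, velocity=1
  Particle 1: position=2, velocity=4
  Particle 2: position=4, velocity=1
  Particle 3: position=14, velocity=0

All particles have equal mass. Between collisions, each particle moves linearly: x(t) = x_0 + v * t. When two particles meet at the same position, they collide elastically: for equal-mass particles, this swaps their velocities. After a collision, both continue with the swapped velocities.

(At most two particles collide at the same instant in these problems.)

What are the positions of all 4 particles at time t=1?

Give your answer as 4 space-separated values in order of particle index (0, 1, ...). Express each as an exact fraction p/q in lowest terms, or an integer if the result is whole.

Collision at t=2/3: particles 1 and 2 swap velocities; positions: p0=2/3 p1=14/3 p2=14/3 p3=14; velocities now: v0=1 v1=1 v2=4 v3=0
Advance to t=1 (no further collisions before then); velocities: v0=1 v1=1 v2=4 v3=0; positions = 1 5 6 14

Answer: 1 5 6 14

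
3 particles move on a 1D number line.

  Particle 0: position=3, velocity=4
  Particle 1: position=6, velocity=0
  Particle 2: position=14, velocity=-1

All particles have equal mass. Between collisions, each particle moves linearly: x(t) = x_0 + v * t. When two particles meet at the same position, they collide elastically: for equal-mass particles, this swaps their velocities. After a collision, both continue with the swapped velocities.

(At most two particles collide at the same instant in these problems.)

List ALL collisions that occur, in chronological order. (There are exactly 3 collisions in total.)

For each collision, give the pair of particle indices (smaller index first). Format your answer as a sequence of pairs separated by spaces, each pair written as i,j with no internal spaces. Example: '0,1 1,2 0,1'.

Answer: 0,1 1,2 0,1

Derivation:
Collision at t=3/4: particles 0 and 1 swap velocities; positions: p0=6 p1=6 p2=53/4; velocities now: v0=0 v1=4 v2=-1
Collision at t=11/5: particles 1 and 2 swap velocities; positions: p0=6 p1=59/5 p2=59/5; velocities now: v0=0 v1=-1 v2=4
Collision at t=8: particles 0 and 1 swap velocities; positions: p0=6 p1=6 p2=35; velocities now: v0=-1 v1=0 v2=4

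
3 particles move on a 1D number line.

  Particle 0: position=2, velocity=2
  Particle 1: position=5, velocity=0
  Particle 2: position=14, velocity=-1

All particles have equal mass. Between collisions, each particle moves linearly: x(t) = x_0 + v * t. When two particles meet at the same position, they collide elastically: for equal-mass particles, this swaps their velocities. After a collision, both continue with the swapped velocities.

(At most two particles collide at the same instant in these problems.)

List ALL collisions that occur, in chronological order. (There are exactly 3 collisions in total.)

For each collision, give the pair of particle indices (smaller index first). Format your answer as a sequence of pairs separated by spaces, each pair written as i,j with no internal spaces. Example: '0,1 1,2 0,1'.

Collision at t=3/2: particles 0 and 1 swap velocities; positions: p0=5 p1=5 p2=25/2; velocities now: v0=0 v1=2 v2=-1
Collision at t=4: particles 1 and 2 swap velocities; positions: p0=5 p1=10 p2=10; velocities now: v0=0 v1=-1 v2=2
Collision at t=9: particles 0 and 1 swap velocities; positions: p0=5 p1=5 p2=20; velocities now: v0=-1 v1=0 v2=2

Answer: 0,1 1,2 0,1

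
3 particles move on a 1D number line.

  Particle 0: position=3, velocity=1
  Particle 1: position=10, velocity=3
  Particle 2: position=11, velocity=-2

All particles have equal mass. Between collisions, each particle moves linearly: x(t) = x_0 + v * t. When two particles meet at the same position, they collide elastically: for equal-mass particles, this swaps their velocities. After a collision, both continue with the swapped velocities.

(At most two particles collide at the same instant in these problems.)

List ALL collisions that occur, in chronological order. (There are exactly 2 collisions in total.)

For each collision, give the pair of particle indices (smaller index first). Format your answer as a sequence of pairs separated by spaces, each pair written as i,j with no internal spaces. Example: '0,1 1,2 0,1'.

Answer: 1,2 0,1

Derivation:
Collision at t=1/5: particles 1 and 2 swap velocities; positions: p0=16/5 p1=53/5 p2=53/5; velocities now: v0=1 v1=-2 v2=3
Collision at t=8/3: particles 0 and 1 swap velocities; positions: p0=17/3 p1=17/3 p2=18; velocities now: v0=-2 v1=1 v2=3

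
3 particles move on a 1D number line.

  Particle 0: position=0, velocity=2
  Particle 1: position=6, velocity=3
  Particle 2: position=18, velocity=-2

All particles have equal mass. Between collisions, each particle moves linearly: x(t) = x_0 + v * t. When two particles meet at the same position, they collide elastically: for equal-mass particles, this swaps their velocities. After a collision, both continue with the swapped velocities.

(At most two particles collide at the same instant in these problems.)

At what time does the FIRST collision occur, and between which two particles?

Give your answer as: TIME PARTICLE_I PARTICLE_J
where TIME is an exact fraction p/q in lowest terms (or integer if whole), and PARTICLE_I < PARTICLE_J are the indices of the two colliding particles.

Pair (0,1): pos 0,6 vel 2,3 -> not approaching (rel speed -1 <= 0)
Pair (1,2): pos 6,18 vel 3,-2 -> gap=12, closing at 5/unit, collide at t=12/5
Earliest collision: t=12/5 between 1 and 2

Answer: 12/5 1 2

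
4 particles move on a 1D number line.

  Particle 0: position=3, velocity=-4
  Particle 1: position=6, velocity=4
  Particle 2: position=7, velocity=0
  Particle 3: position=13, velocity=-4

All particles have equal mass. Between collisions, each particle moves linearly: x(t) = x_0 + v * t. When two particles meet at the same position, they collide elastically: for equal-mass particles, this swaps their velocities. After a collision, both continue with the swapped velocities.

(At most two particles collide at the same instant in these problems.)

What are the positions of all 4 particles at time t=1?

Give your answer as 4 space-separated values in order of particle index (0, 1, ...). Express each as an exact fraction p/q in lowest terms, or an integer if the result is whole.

Collision at t=1/4: particles 1 and 2 swap velocities; positions: p0=2 p1=7 p2=7 p3=12; velocities now: v0=-4 v1=0 v2=4 v3=-4
Collision at t=7/8: particles 2 and 3 swap velocities; positions: p0=-1/2 p1=7 p2=19/2 p3=19/2; velocities now: v0=-4 v1=0 v2=-4 v3=4
Advance to t=1 (no further collisions before then); velocities: v0=-4 v1=0 v2=-4 v3=4; positions = -1 7 9 10

Answer: -1 7 9 10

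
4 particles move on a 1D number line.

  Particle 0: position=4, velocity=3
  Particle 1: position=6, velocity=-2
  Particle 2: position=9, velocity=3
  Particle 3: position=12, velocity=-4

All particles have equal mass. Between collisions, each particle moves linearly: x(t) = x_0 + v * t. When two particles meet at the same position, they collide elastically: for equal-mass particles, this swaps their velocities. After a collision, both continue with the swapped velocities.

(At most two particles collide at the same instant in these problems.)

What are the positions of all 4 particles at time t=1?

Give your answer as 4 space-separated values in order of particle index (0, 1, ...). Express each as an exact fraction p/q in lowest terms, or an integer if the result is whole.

Answer: 4 7 8 12

Derivation:
Collision at t=2/5: particles 0 and 1 swap velocities; positions: p0=26/5 p1=26/5 p2=51/5 p3=52/5; velocities now: v0=-2 v1=3 v2=3 v3=-4
Collision at t=3/7: particles 2 and 3 swap velocities; positions: p0=36/7 p1=37/7 p2=72/7 p3=72/7; velocities now: v0=-2 v1=3 v2=-4 v3=3
Advance to t=1 (no further collisions before then); velocities: v0=-2 v1=3 v2=-4 v3=3; positions = 4 7 8 12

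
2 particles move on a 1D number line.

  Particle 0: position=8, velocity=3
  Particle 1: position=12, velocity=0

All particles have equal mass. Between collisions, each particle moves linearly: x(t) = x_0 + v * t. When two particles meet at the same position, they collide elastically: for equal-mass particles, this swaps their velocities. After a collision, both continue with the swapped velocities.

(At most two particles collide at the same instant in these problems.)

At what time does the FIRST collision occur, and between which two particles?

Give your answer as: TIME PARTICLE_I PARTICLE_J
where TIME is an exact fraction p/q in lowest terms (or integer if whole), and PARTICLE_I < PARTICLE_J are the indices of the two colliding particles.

Answer: 4/3 0 1

Derivation:
Pair (0,1): pos 8,12 vel 3,0 -> gap=4, closing at 3/unit, collide at t=4/3
Earliest collision: t=4/3 between 0 and 1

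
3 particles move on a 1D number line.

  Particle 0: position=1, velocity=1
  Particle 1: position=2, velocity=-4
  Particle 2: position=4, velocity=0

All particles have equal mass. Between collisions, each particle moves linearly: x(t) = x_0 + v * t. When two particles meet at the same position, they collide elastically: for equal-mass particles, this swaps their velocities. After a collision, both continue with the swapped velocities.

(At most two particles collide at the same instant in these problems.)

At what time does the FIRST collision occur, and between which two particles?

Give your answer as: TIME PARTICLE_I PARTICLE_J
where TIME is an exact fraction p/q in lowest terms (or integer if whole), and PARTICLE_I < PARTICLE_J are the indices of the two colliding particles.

Pair (0,1): pos 1,2 vel 1,-4 -> gap=1, closing at 5/unit, collide at t=1/5
Pair (1,2): pos 2,4 vel -4,0 -> not approaching (rel speed -4 <= 0)
Earliest collision: t=1/5 between 0 and 1

Answer: 1/5 0 1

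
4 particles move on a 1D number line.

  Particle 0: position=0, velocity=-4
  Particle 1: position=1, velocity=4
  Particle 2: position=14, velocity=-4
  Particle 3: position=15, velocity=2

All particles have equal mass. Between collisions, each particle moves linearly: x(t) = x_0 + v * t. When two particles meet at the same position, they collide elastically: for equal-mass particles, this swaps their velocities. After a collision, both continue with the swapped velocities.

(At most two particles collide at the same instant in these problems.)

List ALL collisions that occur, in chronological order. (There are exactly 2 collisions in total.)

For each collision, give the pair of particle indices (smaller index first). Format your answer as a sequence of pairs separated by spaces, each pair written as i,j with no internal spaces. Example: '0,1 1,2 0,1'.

Answer: 1,2 2,3

Derivation:
Collision at t=13/8: particles 1 and 2 swap velocities; positions: p0=-13/2 p1=15/2 p2=15/2 p3=73/4; velocities now: v0=-4 v1=-4 v2=4 v3=2
Collision at t=7: particles 2 and 3 swap velocities; positions: p0=-28 p1=-14 p2=29 p3=29; velocities now: v0=-4 v1=-4 v2=2 v3=4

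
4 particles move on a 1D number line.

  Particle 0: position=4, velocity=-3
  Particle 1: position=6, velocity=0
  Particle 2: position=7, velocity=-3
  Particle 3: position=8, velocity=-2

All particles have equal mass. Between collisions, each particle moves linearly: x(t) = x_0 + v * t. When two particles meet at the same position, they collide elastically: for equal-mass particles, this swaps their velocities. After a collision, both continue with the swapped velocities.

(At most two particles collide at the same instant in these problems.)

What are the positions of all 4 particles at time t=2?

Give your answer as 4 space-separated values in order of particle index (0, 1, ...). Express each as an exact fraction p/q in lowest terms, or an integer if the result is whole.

Answer: -2 1 4 6

Derivation:
Collision at t=1/3: particles 1 and 2 swap velocities; positions: p0=3 p1=6 p2=6 p3=22/3; velocities now: v0=-3 v1=-3 v2=0 v3=-2
Collision at t=1: particles 2 and 3 swap velocities; positions: p0=1 p1=4 p2=6 p3=6; velocities now: v0=-3 v1=-3 v2=-2 v3=0
Advance to t=2 (no further collisions before then); velocities: v0=-3 v1=-3 v2=-2 v3=0; positions = -2 1 4 6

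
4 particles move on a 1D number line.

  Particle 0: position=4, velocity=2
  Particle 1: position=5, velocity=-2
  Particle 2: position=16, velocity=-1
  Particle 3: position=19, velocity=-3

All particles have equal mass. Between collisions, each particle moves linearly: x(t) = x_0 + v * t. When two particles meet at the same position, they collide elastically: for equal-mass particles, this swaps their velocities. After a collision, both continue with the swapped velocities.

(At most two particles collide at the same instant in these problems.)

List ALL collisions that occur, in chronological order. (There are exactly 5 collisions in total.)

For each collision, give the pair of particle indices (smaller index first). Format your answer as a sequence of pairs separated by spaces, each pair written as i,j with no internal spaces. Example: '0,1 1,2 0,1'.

Collision at t=1/4: particles 0 and 1 swap velocities; positions: p0=9/2 p1=9/2 p2=63/4 p3=73/4; velocities now: v0=-2 v1=2 v2=-1 v3=-3
Collision at t=3/2: particles 2 and 3 swap velocities; positions: p0=2 p1=7 p2=29/2 p3=29/2; velocities now: v0=-2 v1=2 v2=-3 v3=-1
Collision at t=3: particles 1 and 2 swap velocities; positions: p0=-1 p1=10 p2=10 p3=13; velocities now: v0=-2 v1=-3 v2=2 v3=-1
Collision at t=4: particles 2 and 3 swap velocities; positions: p0=-3 p1=7 p2=12 p3=12; velocities now: v0=-2 v1=-3 v2=-1 v3=2
Collision at t=14: particles 0 and 1 swap velocities; positions: p0=-23 p1=-23 p2=2 p3=32; velocities now: v0=-3 v1=-2 v2=-1 v3=2

Answer: 0,1 2,3 1,2 2,3 0,1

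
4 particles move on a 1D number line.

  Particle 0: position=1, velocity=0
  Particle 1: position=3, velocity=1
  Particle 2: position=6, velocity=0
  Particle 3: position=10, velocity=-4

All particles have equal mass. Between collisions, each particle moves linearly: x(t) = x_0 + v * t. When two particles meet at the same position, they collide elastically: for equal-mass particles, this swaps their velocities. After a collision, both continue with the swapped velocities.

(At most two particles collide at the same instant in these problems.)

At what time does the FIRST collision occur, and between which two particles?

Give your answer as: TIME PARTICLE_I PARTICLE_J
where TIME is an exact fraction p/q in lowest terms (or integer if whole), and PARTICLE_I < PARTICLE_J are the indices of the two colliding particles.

Answer: 1 2 3

Derivation:
Pair (0,1): pos 1,3 vel 0,1 -> not approaching (rel speed -1 <= 0)
Pair (1,2): pos 3,6 vel 1,0 -> gap=3, closing at 1/unit, collide at t=3
Pair (2,3): pos 6,10 vel 0,-4 -> gap=4, closing at 4/unit, collide at t=1
Earliest collision: t=1 between 2 and 3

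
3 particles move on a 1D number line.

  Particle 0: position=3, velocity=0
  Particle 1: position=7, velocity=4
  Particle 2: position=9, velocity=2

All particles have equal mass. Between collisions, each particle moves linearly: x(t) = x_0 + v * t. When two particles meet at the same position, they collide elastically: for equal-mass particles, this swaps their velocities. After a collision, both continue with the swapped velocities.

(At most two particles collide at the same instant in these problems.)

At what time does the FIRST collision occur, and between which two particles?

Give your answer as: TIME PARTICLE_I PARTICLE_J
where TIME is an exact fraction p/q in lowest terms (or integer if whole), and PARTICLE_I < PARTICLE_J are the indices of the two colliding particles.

Pair (0,1): pos 3,7 vel 0,4 -> not approaching (rel speed -4 <= 0)
Pair (1,2): pos 7,9 vel 4,2 -> gap=2, closing at 2/unit, collide at t=1
Earliest collision: t=1 between 1 and 2

Answer: 1 1 2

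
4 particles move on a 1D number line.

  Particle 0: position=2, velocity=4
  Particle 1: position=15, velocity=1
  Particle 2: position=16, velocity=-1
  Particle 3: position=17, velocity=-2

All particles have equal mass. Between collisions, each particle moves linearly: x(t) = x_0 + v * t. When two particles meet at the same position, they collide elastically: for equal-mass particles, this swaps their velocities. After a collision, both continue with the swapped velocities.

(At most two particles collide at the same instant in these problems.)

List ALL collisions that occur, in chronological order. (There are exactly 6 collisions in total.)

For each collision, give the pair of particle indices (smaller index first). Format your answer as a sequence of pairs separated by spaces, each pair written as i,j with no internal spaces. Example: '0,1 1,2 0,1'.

Answer: 1,2 2,3 1,2 0,1 1,2 2,3

Derivation:
Collision at t=1/2: particles 1 and 2 swap velocities; positions: p0=4 p1=31/2 p2=31/2 p3=16; velocities now: v0=4 v1=-1 v2=1 v3=-2
Collision at t=2/3: particles 2 and 3 swap velocities; positions: p0=14/3 p1=46/3 p2=47/3 p3=47/3; velocities now: v0=4 v1=-1 v2=-2 v3=1
Collision at t=1: particles 1 and 2 swap velocities; positions: p0=6 p1=15 p2=15 p3=16; velocities now: v0=4 v1=-2 v2=-1 v3=1
Collision at t=5/2: particles 0 and 1 swap velocities; positions: p0=12 p1=12 p2=27/2 p3=35/2; velocities now: v0=-2 v1=4 v2=-1 v3=1
Collision at t=14/5: particles 1 and 2 swap velocities; positions: p0=57/5 p1=66/5 p2=66/5 p3=89/5; velocities now: v0=-2 v1=-1 v2=4 v3=1
Collision at t=13/3: particles 2 and 3 swap velocities; positions: p0=25/3 p1=35/3 p2=58/3 p3=58/3; velocities now: v0=-2 v1=-1 v2=1 v3=4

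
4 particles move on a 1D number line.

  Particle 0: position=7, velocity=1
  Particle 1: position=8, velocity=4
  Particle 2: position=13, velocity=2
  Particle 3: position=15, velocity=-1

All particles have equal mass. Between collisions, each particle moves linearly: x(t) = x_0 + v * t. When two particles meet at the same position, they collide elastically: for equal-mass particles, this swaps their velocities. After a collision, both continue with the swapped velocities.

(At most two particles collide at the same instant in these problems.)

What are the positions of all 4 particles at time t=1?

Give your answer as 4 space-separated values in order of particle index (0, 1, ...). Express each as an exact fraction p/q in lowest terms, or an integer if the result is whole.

Answer: 8 12 14 15

Derivation:
Collision at t=2/3: particles 2 and 3 swap velocities; positions: p0=23/3 p1=32/3 p2=43/3 p3=43/3; velocities now: v0=1 v1=4 v2=-1 v3=2
Advance to t=1 (no further collisions before then); velocities: v0=1 v1=4 v2=-1 v3=2; positions = 8 12 14 15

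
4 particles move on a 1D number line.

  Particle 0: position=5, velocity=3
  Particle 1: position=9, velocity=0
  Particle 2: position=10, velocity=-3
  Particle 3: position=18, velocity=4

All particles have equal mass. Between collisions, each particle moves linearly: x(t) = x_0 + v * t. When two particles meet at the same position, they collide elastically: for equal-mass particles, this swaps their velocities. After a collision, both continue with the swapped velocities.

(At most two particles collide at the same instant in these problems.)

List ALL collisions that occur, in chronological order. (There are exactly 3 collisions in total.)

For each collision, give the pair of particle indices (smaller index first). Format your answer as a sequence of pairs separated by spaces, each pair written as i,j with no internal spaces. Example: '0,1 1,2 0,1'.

Answer: 1,2 0,1 1,2

Derivation:
Collision at t=1/3: particles 1 and 2 swap velocities; positions: p0=6 p1=9 p2=9 p3=58/3; velocities now: v0=3 v1=-3 v2=0 v3=4
Collision at t=5/6: particles 0 and 1 swap velocities; positions: p0=15/2 p1=15/2 p2=9 p3=64/3; velocities now: v0=-3 v1=3 v2=0 v3=4
Collision at t=4/3: particles 1 and 2 swap velocities; positions: p0=6 p1=9 p2=9 p3=70/3; velocities now: v0=-3 v1=0 v2=3 v3=4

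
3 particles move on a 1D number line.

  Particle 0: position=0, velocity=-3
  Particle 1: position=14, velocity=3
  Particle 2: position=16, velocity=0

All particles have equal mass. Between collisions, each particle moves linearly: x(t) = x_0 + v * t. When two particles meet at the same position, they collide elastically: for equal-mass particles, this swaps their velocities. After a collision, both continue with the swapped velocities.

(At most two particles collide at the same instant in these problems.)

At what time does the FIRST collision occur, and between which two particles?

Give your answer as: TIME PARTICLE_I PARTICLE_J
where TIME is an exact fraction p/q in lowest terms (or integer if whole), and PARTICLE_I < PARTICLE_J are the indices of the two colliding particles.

Answer: 2/3 1 2

Derivation:
Pair (0,1): pos 0,14 vel -3,3 -> not approaching (rel speed -6 <= 0)
Pair (1,2): pos 14,16 vel 3,0 -> gap=2, closing at 3/unit, collide at t=2/3
Earliest collision: t=2/3 between 1 and 2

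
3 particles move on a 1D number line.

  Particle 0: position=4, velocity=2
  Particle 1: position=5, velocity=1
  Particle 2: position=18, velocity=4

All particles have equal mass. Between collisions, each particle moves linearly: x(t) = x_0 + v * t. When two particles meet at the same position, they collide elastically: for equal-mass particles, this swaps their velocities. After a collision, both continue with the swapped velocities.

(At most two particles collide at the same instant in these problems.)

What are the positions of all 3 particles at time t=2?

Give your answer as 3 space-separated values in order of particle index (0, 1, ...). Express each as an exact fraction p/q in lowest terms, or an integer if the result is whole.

Collision at t=1: particles 0 and 1 swap velocities; positions: p0=6 p1=6 p2=22; velocities now: v0=1 v1=2 v2=4
Advance to t=2 (no further collisions before then); velocities: v0=1 v1=2 v2=4; positions = 7 8 26

Answer: 7 8 26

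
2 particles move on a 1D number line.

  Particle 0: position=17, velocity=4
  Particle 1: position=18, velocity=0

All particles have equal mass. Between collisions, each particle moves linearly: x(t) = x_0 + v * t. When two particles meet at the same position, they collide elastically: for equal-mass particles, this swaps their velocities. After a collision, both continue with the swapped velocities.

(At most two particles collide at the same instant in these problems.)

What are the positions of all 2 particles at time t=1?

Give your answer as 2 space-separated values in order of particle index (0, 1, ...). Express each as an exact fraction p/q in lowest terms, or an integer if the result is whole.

Answer: 18 21

Derivation:
Collision at t=1/4: particles 0 and 1 swap velocities; positions: p0=18 p1=18; velocities now: v0=0 v1=4
Advance to t=1 (no further collisions before then); velocities: v0=0 v1=4; positions = 18 21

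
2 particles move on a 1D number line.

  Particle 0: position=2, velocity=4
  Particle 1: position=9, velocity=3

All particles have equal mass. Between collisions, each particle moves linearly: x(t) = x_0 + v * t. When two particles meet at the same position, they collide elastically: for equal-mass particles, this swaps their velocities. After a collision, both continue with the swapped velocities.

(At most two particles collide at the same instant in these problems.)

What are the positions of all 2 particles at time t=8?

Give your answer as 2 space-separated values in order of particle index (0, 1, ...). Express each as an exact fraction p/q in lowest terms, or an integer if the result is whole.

Answer: 33 34

Derivation:
Collision at t=7: particles 0 and 1 swap velocities; positions: p0=30 p1=30; velocities now: v0=3 v1=4
Advance to t=8 (no further collisions before then); velocities: v0=3 v1=4; positions = 33 34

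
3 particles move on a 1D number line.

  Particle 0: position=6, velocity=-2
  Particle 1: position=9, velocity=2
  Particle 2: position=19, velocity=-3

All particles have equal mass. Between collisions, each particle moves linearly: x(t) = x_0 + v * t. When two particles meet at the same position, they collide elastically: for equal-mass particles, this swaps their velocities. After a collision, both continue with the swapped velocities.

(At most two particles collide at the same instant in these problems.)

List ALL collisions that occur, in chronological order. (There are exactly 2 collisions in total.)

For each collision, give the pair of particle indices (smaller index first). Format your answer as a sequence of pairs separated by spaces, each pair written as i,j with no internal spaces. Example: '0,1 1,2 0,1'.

Answer: 1,2 0,1

Derivation:
Collision at t=2: particles 1 and 2 swap velocities; positions: p0=2 p1=13 p2=13; velocities now: v0=-2 v1=-3 v2=2
Collision at t=13: particles 0 and 1 swap velocities; positions: p0=-20 p1=-20 p2=35; velocities now: v0=-3 v1=-2 v2=2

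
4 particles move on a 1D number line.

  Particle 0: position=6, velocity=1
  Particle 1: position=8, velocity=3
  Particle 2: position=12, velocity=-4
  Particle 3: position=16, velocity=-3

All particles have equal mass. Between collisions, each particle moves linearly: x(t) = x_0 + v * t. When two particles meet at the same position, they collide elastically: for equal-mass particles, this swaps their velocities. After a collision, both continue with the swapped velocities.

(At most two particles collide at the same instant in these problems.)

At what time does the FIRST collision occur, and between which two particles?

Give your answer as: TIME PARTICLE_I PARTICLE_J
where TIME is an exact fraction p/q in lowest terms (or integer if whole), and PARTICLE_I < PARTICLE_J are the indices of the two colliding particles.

Pair (0,1): pos 6,8 vel 1,3 -> not approaching (rel speed -2 <= 0)
Pair (1,2): pos 8,12 vel 3,-4 -> gap=4, closing at 7/unit, collide at t=4/7
Pair (2,3): pos 12,16 vel -4,-3 -> not approaching (rel speed -1 <= 0)
Earliest collision: t=4/7 between 1 and 2

Answer: 4/7 1 2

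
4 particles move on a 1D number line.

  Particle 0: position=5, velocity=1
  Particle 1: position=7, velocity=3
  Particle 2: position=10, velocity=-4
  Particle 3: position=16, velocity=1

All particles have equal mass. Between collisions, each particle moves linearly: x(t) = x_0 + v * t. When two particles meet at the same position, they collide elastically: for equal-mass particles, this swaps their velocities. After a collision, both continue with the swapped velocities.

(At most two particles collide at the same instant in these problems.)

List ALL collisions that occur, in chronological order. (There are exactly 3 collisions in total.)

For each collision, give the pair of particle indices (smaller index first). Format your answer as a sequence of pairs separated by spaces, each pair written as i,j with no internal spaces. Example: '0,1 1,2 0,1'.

Collision at t=3/7: particles 1 and 2 swap velocities; positions: p0=38/7 p1=58/7 p2=58/7 p3=115/7; velocities now: v0=1 v1=-4 v2=3 v3=1
Collision at t=1: particles 0 and 1 swap velocities; positions: p0=6 p1=6 p2=10 p3=17; velocities now: v0=-4 v1=1 v2=3 v3=1
Collision at t=9/2: particles 2 and 3 swap velocities; positions: p0=-8 p1=19/2 p2=41/2 p3=41/2; velocities now: v0=-4 v1=1 v2=1 v3=3

Answer: 1,2 0,1 2,3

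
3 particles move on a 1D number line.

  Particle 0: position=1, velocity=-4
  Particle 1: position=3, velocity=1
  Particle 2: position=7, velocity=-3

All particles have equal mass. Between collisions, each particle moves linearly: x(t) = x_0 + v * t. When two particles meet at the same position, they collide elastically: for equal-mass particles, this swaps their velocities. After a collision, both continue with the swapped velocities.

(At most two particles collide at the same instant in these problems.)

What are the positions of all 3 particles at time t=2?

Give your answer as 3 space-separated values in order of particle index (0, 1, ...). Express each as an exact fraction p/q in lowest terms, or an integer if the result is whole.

Answer: -7 1 5

Derivation:
Collision at t=1: particles 1 and 2 swap velocities; positions: p0=-3 p1=4 p2=4; velocities now: v0=-4 v1=-3 v2=1
Advance to t=2 (no further collisions before then); velocities: v0=-4 v1=-3 v2=1; positions = -7 1 5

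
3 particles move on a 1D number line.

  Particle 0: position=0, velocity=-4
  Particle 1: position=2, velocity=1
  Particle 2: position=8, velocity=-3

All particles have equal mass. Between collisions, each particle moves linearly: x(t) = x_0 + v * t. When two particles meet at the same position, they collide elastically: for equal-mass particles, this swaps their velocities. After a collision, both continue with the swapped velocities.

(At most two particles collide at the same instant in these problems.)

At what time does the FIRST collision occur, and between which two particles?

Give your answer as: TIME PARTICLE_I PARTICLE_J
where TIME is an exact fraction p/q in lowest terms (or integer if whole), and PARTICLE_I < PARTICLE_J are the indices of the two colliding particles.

Answer: 3/2 1 2

Derivation:
Pair (0,1): pos 0,2 vel -4,1 -> not approaching (rel speed -5 <= 0)
Pair (1,2): pos 2,8 vel 1,-3 -> gap=6, closing at 4/unit, collide at t=3/2
Earliest collision: t=3/2 between 1 and 2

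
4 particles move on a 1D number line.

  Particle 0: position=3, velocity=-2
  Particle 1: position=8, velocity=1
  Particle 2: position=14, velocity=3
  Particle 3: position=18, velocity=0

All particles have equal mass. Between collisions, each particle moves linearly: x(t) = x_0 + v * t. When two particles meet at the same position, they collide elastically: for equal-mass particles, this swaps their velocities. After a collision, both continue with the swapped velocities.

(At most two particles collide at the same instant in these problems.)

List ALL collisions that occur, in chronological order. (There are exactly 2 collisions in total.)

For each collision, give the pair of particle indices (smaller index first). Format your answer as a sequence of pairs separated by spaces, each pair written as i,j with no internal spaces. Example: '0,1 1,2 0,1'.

Answer: 2,3 1,2

Derivation:
Collision at t=4/3: particles 2 and 3 swap velocities; positions: p0=1/3 p1=28/3 p2=18 p3=18; velocities now: v0=-2 v1=1 v2=0 v3=3
Collision at t=10: particles 1 and 2 swap velocities; positions: p0=-17 p1=18 p2=18 p3=44; velocities now: v0=-2 v1=0 v2=1 v3=3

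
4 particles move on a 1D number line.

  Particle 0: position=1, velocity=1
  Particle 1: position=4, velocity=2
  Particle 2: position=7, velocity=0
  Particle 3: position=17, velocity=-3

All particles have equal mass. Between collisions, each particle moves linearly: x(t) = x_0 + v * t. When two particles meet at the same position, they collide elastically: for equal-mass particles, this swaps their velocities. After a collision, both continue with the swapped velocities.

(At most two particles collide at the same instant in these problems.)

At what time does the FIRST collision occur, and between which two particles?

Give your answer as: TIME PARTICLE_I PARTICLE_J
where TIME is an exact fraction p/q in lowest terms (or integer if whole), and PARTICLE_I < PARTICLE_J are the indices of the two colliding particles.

Pair (0,1): pos 1,4 vel 1,2 -> not approaching (rel speed -1 <= 0)
Pair (1,2): pos 4,7 vel 2,0 -> gap=3, closing at 2/unit, collide at t=3/2
Pair (2,3): pos 7,17 vel 0,-3 -> gap=10, closing at 3/unit, collide at t=10/3
Earliest collision: t=3/2 between 1 and 2

Answer: 3/2 1 2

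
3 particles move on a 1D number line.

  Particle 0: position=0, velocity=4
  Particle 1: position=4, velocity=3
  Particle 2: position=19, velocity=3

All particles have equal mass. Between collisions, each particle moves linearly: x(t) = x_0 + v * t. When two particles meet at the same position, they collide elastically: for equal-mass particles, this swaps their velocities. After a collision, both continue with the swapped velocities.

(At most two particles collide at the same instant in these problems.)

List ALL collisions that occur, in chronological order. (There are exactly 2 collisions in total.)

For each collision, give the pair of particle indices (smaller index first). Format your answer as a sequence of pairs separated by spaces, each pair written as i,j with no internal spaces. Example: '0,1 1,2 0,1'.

Answer: 0,1 1,2

Derivation:
Collision at t=4: particles 0 and 1 swap velocities; positions: p0=16 p1=16 p2=31; velocities now: v0=3 v1=4 v2=3
Collision at t=19: particles 1 and 2 swap velocities; positions: p0=61 p1=76 p2=76; velocities now: v0=3 v1=3 v2=4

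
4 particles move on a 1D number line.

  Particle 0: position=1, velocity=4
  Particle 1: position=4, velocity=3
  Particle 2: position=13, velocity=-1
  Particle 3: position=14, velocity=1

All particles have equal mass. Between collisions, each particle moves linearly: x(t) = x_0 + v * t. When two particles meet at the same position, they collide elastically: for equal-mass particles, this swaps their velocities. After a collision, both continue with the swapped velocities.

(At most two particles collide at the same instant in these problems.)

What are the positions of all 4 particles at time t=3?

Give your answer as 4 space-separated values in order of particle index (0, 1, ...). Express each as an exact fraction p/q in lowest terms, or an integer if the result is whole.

Collision at t=9/4: particles 1 and 2 swap velocities; positions: p0=10 p1=43/4 p2=43/4 p3=65/4; velocities now: v0=4 v1=-1 v2=3 v3=1
Collision at t=12/5: particles 0 and 1 swap velocities; positions: p0=53/5 p1=53/5 p2=56/5 p3=82/5; velocities now: v0=-1 v1=4 v2=3 v3=1
Collision at t=3: particles 1 and 2 swap velocities; positions: p0=10 p1=13 p2=13 p3=17; velocities now: v0=-1 v1=3 v2=4 v3=1
Advance to t=3 (no further collisions before then); velocities: v0=-1 v1=3 v2=4 v3=1; positions = 10 13 13 17

Answer: 10 13 13 17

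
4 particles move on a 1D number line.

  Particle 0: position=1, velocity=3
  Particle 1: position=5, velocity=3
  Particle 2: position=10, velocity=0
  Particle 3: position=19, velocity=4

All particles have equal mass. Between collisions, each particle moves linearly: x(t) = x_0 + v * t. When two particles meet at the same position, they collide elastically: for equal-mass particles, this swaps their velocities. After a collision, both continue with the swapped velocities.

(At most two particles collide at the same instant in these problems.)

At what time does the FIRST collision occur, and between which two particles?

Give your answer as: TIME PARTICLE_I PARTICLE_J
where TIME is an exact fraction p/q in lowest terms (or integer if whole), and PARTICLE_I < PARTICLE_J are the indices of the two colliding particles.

Answer: 5/3 1 2

Derivation:
Pair (0,1): pos 1,5 vel 3,3 -> not approaching (rel speed 0 <= 0)
Pair (1,2): pos 5,10 vel 3,0 -> gap=5, closing at 3/unit, collide at t=5/3
Pair (2,3): pos 10,19 vel 0,4 -> not approaching (rel speed -4 <= 0)
Earliest collision: t=5/3 between 1 and 2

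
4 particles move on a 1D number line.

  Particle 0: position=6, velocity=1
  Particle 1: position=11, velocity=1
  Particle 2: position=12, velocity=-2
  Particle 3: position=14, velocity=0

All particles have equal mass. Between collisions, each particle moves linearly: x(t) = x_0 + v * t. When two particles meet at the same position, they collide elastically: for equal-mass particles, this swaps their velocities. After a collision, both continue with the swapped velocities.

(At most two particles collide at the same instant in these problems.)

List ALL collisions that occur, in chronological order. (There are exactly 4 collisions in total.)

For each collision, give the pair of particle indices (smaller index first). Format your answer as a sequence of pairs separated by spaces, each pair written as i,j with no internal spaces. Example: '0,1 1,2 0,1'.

Answer: 1,2 0,1 2,3 1,2

Derivation:
Collision at t=1/3: particles 1 and 2 swap velocities; positions: p0=19/3 p1=34/3 p2=34/3 p3=14; velocities now: v0=1 v1=-2 v2=1 v3=0
Collision at t=2: particles 0 and 1 swap velocities; positions: p0=8 p1=8 p2=13 p3=14; velocities now: v0=-2 v1=1 v2=1 v3=0
Collision at t=3: particles 2 and 3 swap velocities; positions: p0=6 p1=9 p2=14 p3=14; velocities now: v0=-2 v1=1 v2=0 v3=1
Collision at t=8: particles 1 and 2 swap velocities; positions: p0=-4 p1=14 p2=14 p3=19; velocities now: v0=-2 v1=0 v2=1 v3=1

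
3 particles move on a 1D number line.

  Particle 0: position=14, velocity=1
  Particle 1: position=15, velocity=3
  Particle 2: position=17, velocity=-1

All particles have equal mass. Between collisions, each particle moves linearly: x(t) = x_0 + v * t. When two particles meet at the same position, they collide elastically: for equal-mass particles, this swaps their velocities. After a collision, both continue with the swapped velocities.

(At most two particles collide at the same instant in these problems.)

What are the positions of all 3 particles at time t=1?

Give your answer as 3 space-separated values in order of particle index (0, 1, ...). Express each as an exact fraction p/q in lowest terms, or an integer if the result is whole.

Collision at t=1/2: particles 1 and 2 swap velocities; positions: p0=29/2 p1=33/2 p2=33/2; velocities now: v0=1 v1=-1 v2=3
Advance to t=1 (no further collisions before then); velocities: v0=1 v1=-1 v2=3; positions = 15 16 18

Answer: 15 16 18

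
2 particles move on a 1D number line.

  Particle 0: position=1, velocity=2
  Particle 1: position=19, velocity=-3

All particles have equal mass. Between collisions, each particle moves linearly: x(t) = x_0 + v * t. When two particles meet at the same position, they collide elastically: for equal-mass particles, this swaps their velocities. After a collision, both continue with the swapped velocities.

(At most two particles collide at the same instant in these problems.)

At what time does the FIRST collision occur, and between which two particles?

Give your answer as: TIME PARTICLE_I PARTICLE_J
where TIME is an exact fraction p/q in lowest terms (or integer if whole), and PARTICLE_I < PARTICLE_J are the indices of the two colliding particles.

Answer: 18/5 0 1

Derivation:
Pair (0,1): pos 1,19 vel 2,-3 -> gap=18, closing at 5/unit, collide at t=18/5
Earliest collision: t=18/5 between 0 and 1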